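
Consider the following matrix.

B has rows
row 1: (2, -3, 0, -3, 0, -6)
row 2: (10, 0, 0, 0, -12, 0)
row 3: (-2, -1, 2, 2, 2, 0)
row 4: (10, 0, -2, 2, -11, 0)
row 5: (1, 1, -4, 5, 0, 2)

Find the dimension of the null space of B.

Row reduce to echelon form.
R2 ← R2 − (5)·R1: [0, 15, 0, 15, -12, 30]
R3 ← R3 + R1: [0, -4, 2, -1, 2, -6]
R4 ← R4 − (5)·R1: [0, 15, -2, 17, -11, 30]
R5 ← R5 − (1/2)·R1: [0, 5/2, -4, 13/2, 0, 5]
R3 ← R3 + (4/15)·R2: [0, 0, 2, 3, -6/5, 2]
R4 ← R4 − R2: [0, 0, -2, 2, 1, 0]
R5 ← R5 − (1/6)·R2: [0, 0, -4, 4, 2, 0]
R4 ← R4 + R3: [0, 0, 0, 5, -1/5, 2]
R5 ← R5 + (2)·R3: [0, 0, 0, 10, -2/5, 4]
R5 ← R5 − (2)·R4: [0, 0, 0, 0, 0, 0]
4 nonzero rows, so rank(B) = 4.
B has 6 columns; by rank–nullity, nullity = 6 − 4 = 2.

2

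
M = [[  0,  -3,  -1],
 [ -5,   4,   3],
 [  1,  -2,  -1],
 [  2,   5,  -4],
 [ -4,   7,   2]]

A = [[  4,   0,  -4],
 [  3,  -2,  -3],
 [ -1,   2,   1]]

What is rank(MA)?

First compute MA:
[[ -8,   4,   8],
 [-11,  -2,  11],
 [ -1,   2,   1],
 [ 27, -18, -27],
 [  3, -10,  -3]]
Now row reduce the product.
R2 ← R2 − (11/8)·R1: [0, -15/2, 0]
R3 ← R3 − (1/8)·R1: [0, 3/2, 0]
R4 ← R4 + (27/8)·R1: [0, -9/2, 0]
R5 ← R5 + (3/8)·R1: [0, -17/2, 0]
R3 ← R3 + (1/5)·R2: [0, 0, 0]
R4 ← R4 − (3/5)·R2: [0, 0, 0]
R5 ← R5 − (17/15)·R2: [0, 0, 0]
2 nonzero rows, so rank(MA) = 2.

2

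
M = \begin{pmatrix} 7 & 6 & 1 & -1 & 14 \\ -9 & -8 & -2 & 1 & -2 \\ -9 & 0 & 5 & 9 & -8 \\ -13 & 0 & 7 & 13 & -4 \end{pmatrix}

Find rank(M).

Row reduce to echelon form.
R2 ← R2 + (9/7)·R1: [0, -2/7, -5/7, -2/7, 16]
R3 ← R3 + (9/7)·R1: [0, 54/7, 44/7, 54/7, 10]
R4 ← R4 + (13/7)·R1: [0, 78/7, 62/7, 78/7, 22]
R3 ← R3 + (27)·R2: [0, 0, -13, 0, 442]
R4 ← R4 + (39)·R2: [0, 0, -19, 0, 646]
R4 ← R4 − (19/13)·R3: [0, 0, 0, 0, 0]
Echelon form has 3 nonzero rows, so rank(M) = 3.

3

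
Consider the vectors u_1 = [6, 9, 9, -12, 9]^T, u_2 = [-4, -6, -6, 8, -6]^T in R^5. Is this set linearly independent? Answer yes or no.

Form the matrix with these vectors as rows and row reduce.
R2 ← R2 + (2/3)·R1: [0, 0, 0, 0, 0]
1 nonzero row, so the 2 vectors span a space of dimension 1.
Since 1 < 2, the vectors are linearly dependent.

no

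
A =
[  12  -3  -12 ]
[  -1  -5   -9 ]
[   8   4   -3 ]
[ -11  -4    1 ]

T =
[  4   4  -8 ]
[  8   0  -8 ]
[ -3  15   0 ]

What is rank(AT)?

First compute AT:
[[ 60, -132, -72],
 [-17, -139,  48],
 [ 73, -13, -96],
 [-79, -29, 120]]
Now row reduce the product.
R2 ← R2 + (17/60)·R1: [0, -882/5, 138/5]
R3 ← R3 − (73/60)·R1: [0, 738/5, -42/5]
R4 ← R4 + (79/60)·R1: [0, -1014/5, 126/5]
R3 ← R3 + (41/49)·R2: [0, 0, 720/49]
R4 ← R4 − (169/147)·R2: [0, 0, -320/49]
R4 ← R4 + (4/9)·R3: [0, 0, 0]
3 nonzero rows, so rank(AT) = 3.

3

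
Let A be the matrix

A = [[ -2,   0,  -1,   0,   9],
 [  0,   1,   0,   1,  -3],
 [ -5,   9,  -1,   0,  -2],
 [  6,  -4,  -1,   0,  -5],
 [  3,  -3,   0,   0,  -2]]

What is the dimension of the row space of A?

4

Row reduce to echelon form.
R3 ← R3 − (5/2)·R1: [0, 9, 3/2, 0, -49/2]
R4 ← R4 + (3)·R1: [0, -4, -4, 0, 22]
R5 ← R5 + (3/2)·R1: [0, -3, -3/2, 0, 23/2]
R3 ← R3 − (9)·R2: [0, 0, 3/2, -9, 5/2]
R4 ← R4 + (4)·R2: [0, 0, -4, 4, 10]
R5 ← R5 + (3)·R2: [0, 0, -3/2, 3, 5/2]
R4 ← R4 + (8/3)·R3: [0, 0, 0, -20, 50/3]
R5 ← R5 + R3: [0, 0, 0, -6, 5]
R5 ← R5 − (3/10)·R4: [0, 0, 0, 0, 0]
Echelon form has 4 nonzero rows, so rank(A) = 4.
The row space has dimension equal to the rank: 4.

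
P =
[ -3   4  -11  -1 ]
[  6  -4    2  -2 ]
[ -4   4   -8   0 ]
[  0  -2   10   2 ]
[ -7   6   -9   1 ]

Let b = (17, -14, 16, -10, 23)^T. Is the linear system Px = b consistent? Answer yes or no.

Row reduce the augmented matrix [P | b].
R2 ← R2 + (2)·R1: [0, 4, -20, -4, 20]
R3 ← R3 − (4/3)·R1: [0, -4/3, 20/3, 4/3, -20/3]
R5 ← R5 − (7/3)·R1: [0, -10/3, 50/3, 10/3, -50/3]
R3 ← R3 + (1/3)·R2: [0, 0, 0, 0, 0]
R4 ← R4 + (1/2)·R2: [0, 0, 0, 0, 0]
R5 ← R5 + (5/6)·R2: [0, 0, 0, 0, 0]
The echelon form has 2 nonzero rows, and every pivot lies in the first 4 columns, so rank(P) = rank([P|b]) = 2.
The system is consistent.

yes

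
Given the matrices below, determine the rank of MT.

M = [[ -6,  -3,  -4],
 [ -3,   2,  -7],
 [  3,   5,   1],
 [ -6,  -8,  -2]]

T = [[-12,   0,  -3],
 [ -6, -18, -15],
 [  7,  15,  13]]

First compute MT:
[[ 62,  -6,  11],
 [-25, -141, -112],
 [-59, -75, -71],
 [106, 114, 112]]
Now row reduce the product.
R2 ← R2 + (25/62)·R1: [0, -4446/31, -6669/62]
R3 ← R3 + (59/62)·R1: [0, -2502/31, -3753/62]
R4 ← R4 − (53/31)·R1: [0, 3852/31, 2889/31]
R3 ← R3 − (139/247)·R2: [0, 0, 0]
R4 ← R4 + (214/247)·R2: [0, 0, 0]
2 nonzero rows, so rank(MT) = 2.

2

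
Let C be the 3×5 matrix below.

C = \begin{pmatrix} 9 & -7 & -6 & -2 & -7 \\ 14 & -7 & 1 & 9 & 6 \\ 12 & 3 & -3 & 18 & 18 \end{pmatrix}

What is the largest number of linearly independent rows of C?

3

Row reduce to echelon form.
R2 ← R2 − (14/9)·R1: [0, 35/9, 31/3, 109/9, 152/9]
R3 ← R3 − (4/3)·R1: [0, 37/3, 5, 62/3, 82/3]
R3 ← R3 − (111/35)·R2: [0, 0, -972/35, -621/35, -918/35]
Echelon form has 3 nonzero rows, so rank(C) = 3.
The rank gives the maximum number of linearly independent rows: 3.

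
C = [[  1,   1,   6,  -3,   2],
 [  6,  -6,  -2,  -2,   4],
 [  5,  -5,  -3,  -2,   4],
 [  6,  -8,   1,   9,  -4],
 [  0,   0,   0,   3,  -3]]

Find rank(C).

5

Row reduce to echelon form.
R2 ← R2 − (6)·R1: [0, -12, -38, 16, -8]
R3 ← R3 − (5)·R1: [0, -10, -33, 13, -6]
R4 ← R4 − (6)·R1: [0, -14, -35, 27, -16]
R3 ← R3 − (5/6)·R2: [0, 0, -4/3, -1/3, 2/3]
R4 ← R4 − (7/6)·R2: [0, 0, 28/3, 25/3, -20/3]
R4 ← R4 + (7)·R3: [0, 0, 0, 6, -2]
R5 ← R5 − (1/2)·R4: [0, 0, 0, 0, -2]
Echelon form has 5 nonzero rows, so rank(C) = 5.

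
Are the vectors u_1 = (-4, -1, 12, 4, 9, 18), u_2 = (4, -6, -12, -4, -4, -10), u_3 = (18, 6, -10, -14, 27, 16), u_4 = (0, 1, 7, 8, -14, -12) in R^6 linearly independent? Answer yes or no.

Form the matrix with these vectors as rows and row reduce.
R2 ← R2 + R1: [0, -7, 0, 0, 5, 8]
R3 ← R3 + (9/2)·R1: [0, 3/2, 44, 4, 135/2, 97]
R3 ← R3 + (3/14)·R2: [0, 0, 44, 4, 480/7, 691/7]
R4 ← R4 + (1/7)·R2: [0, 0, 7, 8, -93/7, -76/7]
R4 ← R4 − (7/44)·R3: [0, 0, 0, 81/11, -1863/77, -8181/308]
4 nonzero rows, so the 4 vectors span a space of dimension 4.
Since 4 = 4, the vectors are linearly independent.

yes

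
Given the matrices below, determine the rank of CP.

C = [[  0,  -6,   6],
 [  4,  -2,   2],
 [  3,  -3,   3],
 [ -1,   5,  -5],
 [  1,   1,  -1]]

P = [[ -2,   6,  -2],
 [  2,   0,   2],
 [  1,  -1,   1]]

First compute CP:
[[ -6,  -6,  -6],
 [-10,  22, -10],
 [ -9,  15,  -9],
 [  7,  -1,   7],
 [ -1,   7,  -1]]
Now row reduce the product.
R2 ← R2 − (5/3)·R1: [0, 32, 0]
R3 ← R3 − (3/2)·R1: [0, 24, 0]
R4 ← R4 + (7/6)·R1: [0, -8, 0]
R5 ← R5 − (1/6)·R1: [0, 8, 0]
R3 ← R3 − (3/4)·R2: [0, 0, 0]
R4 ← R4 + (1/4)·R2: [0, 0, 0]
R5 ← R5 − (1/4)·R2: [0, 0, 0]
2 nonzero rows, so rank(CP) = 2.

2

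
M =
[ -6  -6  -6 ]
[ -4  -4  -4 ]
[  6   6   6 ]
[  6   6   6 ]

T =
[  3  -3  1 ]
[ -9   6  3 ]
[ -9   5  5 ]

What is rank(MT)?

First compute MT:
[[ 90, -48, -54],
 [ 60, -32, -36],
 [-90,  48,  54],
 [-90,  48,  54]]
Now row reduce the product.
R2 ← R2 − (2/3)·R1: [0, 0, 0]
R3 ← R3 + R1: [0, 0, 0]
R4 ← R4 + R1: [0, 0, 0]
1 nonzero row, so rank(MT) = 1.

1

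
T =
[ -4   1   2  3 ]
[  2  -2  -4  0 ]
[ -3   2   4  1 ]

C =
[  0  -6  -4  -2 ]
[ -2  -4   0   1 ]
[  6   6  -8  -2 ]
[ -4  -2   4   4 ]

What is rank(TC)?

2

First compute TC:
[[ -2,  26,  12,  17],
 [-20, -28,  24,   2],
 [ 16,  32, -16,   4]]
Now row reduce the product.
R2 ← R2 − (10)·R1: [0, -288, -96, -168]
R3 ← R3 + (8)·R1: [0, 240, 80, 140]
R3 ← R3 + (5/6)·R2: [0, 0, 0, 0]
2 nonzero rows, so rank(TC) = 2.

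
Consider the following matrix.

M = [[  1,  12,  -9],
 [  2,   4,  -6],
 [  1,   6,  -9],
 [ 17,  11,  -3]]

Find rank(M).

3

Row reduce to echelon form.
R2 ← R2 − (2)·R1: [0, -20, 12]
R3 ← R3 − R1: [0, -6, 0]
R4 ← R4 − (17)·R1: [0, -193, 150]
R3 ← R3 − (3/10)·R2: [0, 0, -18/5]
R4 ← R4 − (193/20)·R2: [0, 0, 171/5]
R4 ← R4 + (19/2)·R3: [0, 0, 0]
Echelon form has 3 nonzero rows, so rank(M) = 3.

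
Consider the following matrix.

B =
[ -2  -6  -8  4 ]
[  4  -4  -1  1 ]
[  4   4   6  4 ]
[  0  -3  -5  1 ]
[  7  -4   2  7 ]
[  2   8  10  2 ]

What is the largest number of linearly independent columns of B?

4

Row reduce to echelon form.
R2 ← R2 + (2)·R1: [0, -16, -17, 9]
R3 ← R3 + (2)·R1: [0, -8, -10, 12]
R5 ← R5 + (7/2)·R1: [0, -25, -26, 21]
R6 ← R6 + R1: [0, 2, 2, 6]
R3 ← R3 − (1/2)·R2: [0, 0, -3/2, 15/2]
R4 ← R4 − (3/16)·R2: [0, 0, -29/16, -11/16]
R5 ← R5 − (25/16)·R2: [0, 0, 9/16, 111/16]
R6 ← R6 + (1/8)·R2: [0, 0, -1/8, 57/8]
R4 ← R4 − (29/24)·R3: [0, 0, 0, -39/4]
R5 ← R5 + (3/8)·R3: [0, 0, 0, 39/4]
R6 ← R6 − (1/12)·R3: [0, 0, 0, 13/2]
R5 ← R5 + R4: [0, 0, 0, 0]
R6 ← R6 + (2/3)·R4: [0, 0, 0, 0]
Echelon form has 4 nonzero rows, so rank(B) = 4.
The rank gives the maximum number of linearly independent columns: 4.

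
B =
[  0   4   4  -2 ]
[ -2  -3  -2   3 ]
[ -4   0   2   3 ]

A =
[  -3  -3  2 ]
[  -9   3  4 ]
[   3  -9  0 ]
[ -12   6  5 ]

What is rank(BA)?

2

First compute BA:
[[  0, -36,   6],
 [ -9,  33,  -1],
 [-18,  12,   7]]
Now row reduce the product.
Swap R1 ↔ R2
R3 ← R3 − (2)·R1: [0, -54, 9]
R3 ← R3 − (3/2)·R2: [0, 0, 0]
2 nonzero rows, so rank(BA) = 2.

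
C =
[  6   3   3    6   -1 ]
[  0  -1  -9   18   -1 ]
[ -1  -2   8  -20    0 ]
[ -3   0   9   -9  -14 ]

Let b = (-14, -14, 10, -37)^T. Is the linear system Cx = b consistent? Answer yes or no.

yes

Row reduce the augmented matrix [C | b].
R3 ← R3 + (1/6)·R1: [0, -3/2, 17/2, -19, -1/6, 23/3]
R4 ← R4 + (1/2)·R1: [0, 3/2, 21/2, -6, -29/2, -44]
R3 ← R3 − (3/2)·R2: [0, 0, 22, -46, 4/3, 86/3]
R4 ← R4 + (3/2)·R2: [0, 0, -3, 21, -16, -65]
R4 ← R4 + (3/22)·R3: [0, 0, 0, 162/11, -174/11, -672/11]
The echelon form has 4 nonzero rows, and every pivot lies in the first 5 columns, so rank(C) = rank([C|b]) = 4.
The system is consistent.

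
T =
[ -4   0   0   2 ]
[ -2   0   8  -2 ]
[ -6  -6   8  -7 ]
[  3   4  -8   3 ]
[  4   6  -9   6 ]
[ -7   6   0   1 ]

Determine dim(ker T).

0

Row reduce to echelon form.
R2 ← R2 − (1/2)·R1: [0, 0, 8, -3]
R3 ← R3 − (3/2)·R1: [0, -6, 8, -10]
R4 ← R4 + (3/4)·R1: [0, 4, -8, 9/2]
R5 ← R5 + R1: [0, 6, -9, 8]
R6 ← R6 − (7/4)·R1: [0, 6, 0, -5/2]
Swap R2 ↔ R3
R4 ← R4 + (2/3)·R2: [0, 0, -8/3, -13/6]
R5 ← R5 + R2: [0, 0, -1, -2]
R6 ← R6 + R2: [0, 0, 8, -25/2]
R4 ← R4 + (1/3)·R3: [0, 0, 0, -19/6]
R5 ← R5 + (1/8)·R3: [0, 0, 0, -19/8]
R6 ← R6 − R3: [0, 0, 0, -19/2]
R5 ← R5 − (3/4)·R4: [0, 0, 0, 0]
R6 ← R6 − (3)·R4: [0, 0, 0, 0]
4 nonzero rows, so rank(T) = 4.
T has 4 columns; by rank–nullity, nullity = 4 − 4 = 0.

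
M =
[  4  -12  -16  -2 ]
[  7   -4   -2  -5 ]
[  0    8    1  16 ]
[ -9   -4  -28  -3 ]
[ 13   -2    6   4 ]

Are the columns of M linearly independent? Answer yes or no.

yes

Row reduce M to echelon form.
R2 ← R2 − (7/4)·R1: [0, 17, 26, -3/2]
R4 ← R4 + (9/4)·R1: [0, -31, -64, -15/2]
R5 ← R5 − (13/4)·R1: [0, 37, 58, 21/2]
R3 ← R3 − (8/17)·R2: [0, 0, -191/17, 284/17]
R4 ← R4 + (31/17)·R2: [0, 0, -282/17, -174/17]
R5 ← R5 − (37/17)·R2: [0, 0, 24/17, 234/17]
R4 ← R4 − (282/191)·R3: [0, 0, 0, -6666/191]
R5 ← R5 + (24/191)·R3: [0, 0, 0, 3030/191]
R5 ← R5 + (5/11)·R4: [0, 0, 0, 0]
4 pivots among 4 columns.
Every column is a pivot column, so the columns are linearly independent.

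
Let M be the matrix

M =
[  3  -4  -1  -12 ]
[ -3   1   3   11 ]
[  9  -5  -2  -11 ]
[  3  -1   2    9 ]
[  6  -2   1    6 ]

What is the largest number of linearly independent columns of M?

Row reduce to echelon form.
R2 ← R2 + R1: [0, -3, 2, -1]
R3 ← R3 − (3)·R1: [0, 7, 1, 25]
R4 ← R4 − R1: [0, 3, 3, 21]
R5 ← R5 − (2)·R1: [0, 6, 3, 30]
R3 ← R3 + (7/3)·R2: [0, 0, 17/3, 68/3]
R4 ← R4 + R2: [0, 0, 5, 20]
R5 ← R5 + (2)·R2: [0, 0, 7, 28]
R4 ← R4 − (15/17)·R3: [0, 0, 0, 0]
R5 ← R5 − (21/17)·R3: [0, 0, 0, 0]
Echelon form has 3 nonzero rows, so rank(M) = 3.
The rank gives the maximum number of linearly independent columns: 3.

3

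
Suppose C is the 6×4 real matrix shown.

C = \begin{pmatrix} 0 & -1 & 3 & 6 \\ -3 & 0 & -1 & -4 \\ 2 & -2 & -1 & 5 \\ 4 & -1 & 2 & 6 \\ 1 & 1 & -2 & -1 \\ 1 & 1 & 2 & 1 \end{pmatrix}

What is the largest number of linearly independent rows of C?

4

Row reduce to echelon form.
Swap R1 ↔ R2
R3 ← R3 + (2/3)·R1: [0, -2, -5/3, 7/3]
R4 ← R4 + (4/3)·R1: [0, -1, 2/3, 2/3]
R5 ← R5 + (1/3)·R1: [0, 1, -7/3, -7/3]
R6 ← R6 + (1/3)·R1: [0, 1, 5/3, -1/3]
R3 ← R3 − (2)·R2: [0, 0, -23/3, -29/3]
R4 ← R4 − R2: [0, 0, -7/3, -16/3]
R5 ← R5 + R2: [0, 0, 2/3, 11/3]
R6 ← R6 + R2: [0, 0, 14/3, 17/3]
R4 ← R4 − (7/23)·R3: [0, 0, 0, -55/23]
R5 ← R5 + (2/23)·R3: [0, 0, 0, 65/23]
R6 ← R6 + (14/23)·R3: [0, 0, 0, -5/23]
R5 ← R5 + (13/11)·R4: [0, 0, 0, 0]
R6 ← R6 − (1/11)·R4: [0, 0, 0, 0]
Echelon form has 4 nonzero rows, so rank(C) = 4.
The rank gives the maximum number of linearly independent rows: 4.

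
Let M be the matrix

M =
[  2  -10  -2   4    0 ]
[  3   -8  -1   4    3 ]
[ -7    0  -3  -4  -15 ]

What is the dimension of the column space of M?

Row reduce to echelon form.
R2 ← R2 − (3/2)·R1: [0, 7, 2, -2, 3]
R3 ← R3 + (7/2)·R1: [0, -35, -10, 10, -15]
R3 ← R3 + (5)·R2: [0, 0, 0, 0, 0]
Echelon form has 2 nonzero rows, so rank(M) = 2.
The column space has dimension equal to the rank: 2.

2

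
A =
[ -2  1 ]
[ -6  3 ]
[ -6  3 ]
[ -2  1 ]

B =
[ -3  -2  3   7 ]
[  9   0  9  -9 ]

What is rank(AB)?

First compute AB:
[[ 15,   4,   3, -23],
 [ 45,  12,   9, -69],
 [ 45,  12,   9, -69],
 [ 15,   4,   3, -23]]
Now row reduce the product.
R2 ← R2 − (3)·R1: [0, 0, 0, 0]
R3 ← R3 − (3)·R1: [0, 0, 0, 0]
R4 ← R4 − R1: [0, 0, 0, 0]
1 nonzero row, so rank(AB) = 1.

1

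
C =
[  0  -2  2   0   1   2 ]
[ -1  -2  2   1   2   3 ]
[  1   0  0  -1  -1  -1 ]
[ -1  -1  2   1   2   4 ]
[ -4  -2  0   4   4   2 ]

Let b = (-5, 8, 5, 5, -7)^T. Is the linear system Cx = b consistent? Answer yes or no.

no

Row reduce the augmented matrix [C | b].
Swap R1 ↔ R2
R3 ← R3 + R1: [0, -2, 2, 0, 1, 2, 13]
R4 ← R4 − R1: [0, 1, 0, 0, 0, 1, -3]
R5 ← R5 − (4)·R1: [0, 6, -8, 0, -4, -10, -39]
R3 ← R3 − R2: [0, 0, 0, 0, 0, 0, 18]
R4 ← R4 + (1/2)·R2: [0, 0, 1, 0, 1/2, 2, -11/2]
R5 ← R5 + (3)·R2: [0, 0, -2, 0, -1, -4, -54]
Swap R3 ↔ R4
R5 ← R5 + (2)·R3: [0, 0, 0, 0, 0, 0, -65]
R5 ← R5 + (65/18)·R4: [0, 0, 0, 0, 0, 0, 0]
The echelon form has 4 nonzero rows; the last pivot sits in the augmented column, so rank(C) = 3 but rank([C|b]) = 4.
Since the ranks differ, the system is inconsistent.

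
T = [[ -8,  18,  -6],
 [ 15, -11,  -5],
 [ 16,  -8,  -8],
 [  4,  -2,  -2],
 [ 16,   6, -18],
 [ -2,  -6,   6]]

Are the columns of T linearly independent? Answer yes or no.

Row reduce T to echelon form.
R2 ← R2 + (15/8)·R1: [0, 91/4, -65/4]
R3 ← R3 + (2)·R1: [0, 28, -20]
R4 ← R4 + (1/2)·R1: [0, 7, -5]
R5 ← R5 + (2)·R1: [0, 42, -30]
R6 ← R6 − (1/4)·R1: [0, -21/2, 15/2]
R3 ← R3 − (16/13)·R2: [0, 0, 0]
R4 ← R4 − (4/13)·R2: [0, 0, 0]
R5 ← R5 − (24/13)·R2: [0, 0, 0]
R6 ← R6 + (6/13)·R2: [0, 0, 0]
2 pivots among 3 columns.
Only 2 < 3 pivot columns, so the columns are linearly dependent.

no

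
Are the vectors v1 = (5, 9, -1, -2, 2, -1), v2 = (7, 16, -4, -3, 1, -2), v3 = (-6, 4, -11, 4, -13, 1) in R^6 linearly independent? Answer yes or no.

yes

Form the matrix with these vectors as rows and row reduce.
R2 ← R2 − (7/5)·R1: [0, 17/5, -13/5, -1/5, -9/5, -3/5]
R3 ← R3 + (6/5)·R1: [0, 74/5, -61/5, 8/5, -53/5, -1/5]
R3 ← R3 − (74/17)·R2: [0, 0, -15/17, 42/17, -47/17, 41/17]
3 nonzero rows, so the 3 vectors span a space of dimension 3.
Since 3 = 3, the vectors are linearly independent.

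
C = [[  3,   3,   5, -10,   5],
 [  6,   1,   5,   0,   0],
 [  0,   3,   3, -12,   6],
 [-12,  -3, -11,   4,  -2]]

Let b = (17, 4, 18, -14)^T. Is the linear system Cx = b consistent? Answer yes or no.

Row reduce the augmented matrix [C | b].
R2 ← R2 − (2)·R1: [0, -5, -5, 20, -10, -30]
R4 ← R4 + (4)·R1: [0, 9, 9, -36, 18, 54]
R3 ← R3 + (3/5)·R2: [0, 0, 0, 0, 0, 0]
R4 ← R4 + (9/5)·R2: [0, 0, 0, 0, 0, 0]
The echelon form has 2 nonzero rows, and every pivot lies in the first 5 columns, so rank(C) = rank([C|b]) = 2.
The system is consistent.

yes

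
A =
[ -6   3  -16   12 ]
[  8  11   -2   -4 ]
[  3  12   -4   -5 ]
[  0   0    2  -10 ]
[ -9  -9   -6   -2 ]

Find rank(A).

4

Row reduce to echelon form.
R2 ← R2 + (4/3)·R1: [0, 15, -70/3, 12]
R3 ← R3 + (1/2)·R1: [0, 27/2, -12, 1]
R5 ← R5 − (3/2)·R1: [0, -27/2, 18, -20]
R3 ← R3 − (9/10)·R2: [0, 0, 9, -49/5]
R5 ← R5 + (9/10)·R2: [0, 0, -3, -46/5]
R4 ← R4 − (2/9)·R3: [0, 0, 0, -352/45]
R5 ← R5 + (1/3)·R3: [0, 0, 0, -187/15]
R5 ← R5 − (51/32)·R4: [0, 0, 0, 0]
Echelon form has 4 nonzero rows, so rank(A) = 4.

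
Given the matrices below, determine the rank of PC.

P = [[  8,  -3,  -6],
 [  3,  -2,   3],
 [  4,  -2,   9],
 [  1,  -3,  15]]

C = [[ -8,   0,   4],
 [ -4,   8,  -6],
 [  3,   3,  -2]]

First compute PC:
[[-70, -42,  62],
 [ -7,  -7,  18],
 [  3,  11,  10],
 [ 49,  21,  -8]]
Now row reduce the product.
R2 ← R2 − (1/10)·R1: [0, -14/5, 59/5]
R3 ← R3 + (3/70)·R1: [0, 46/5, 443/35]
R4 ← R4 + (7/10)·R1: [0, -42/5, 177/5]
R3 ← R3 + (23/7)·R2: [0, 0, 360/7]
R4 ← R4 − (3)·R2: [0, 0, 0]
3 nonzero rows, so rank(PC) = 3.

3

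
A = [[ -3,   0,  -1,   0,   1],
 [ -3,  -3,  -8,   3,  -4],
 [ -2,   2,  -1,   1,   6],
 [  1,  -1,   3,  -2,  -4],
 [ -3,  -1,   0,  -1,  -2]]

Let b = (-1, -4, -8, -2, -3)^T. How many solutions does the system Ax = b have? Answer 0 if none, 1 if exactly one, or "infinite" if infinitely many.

0

Row reduce the augmented matrix [A | b].
R2 ← R2 − R1: [0, -3, -7, 3, -5, -3]
R3 ← R3 − (2/3)·R1: [0, 2, -1/3, 1, 16/3, -22/3]
R4 ← R4 + (1/3)·R1: [0, -1, 8/3, -2, -11/3, -7/3]
R5 ← R5 − R1: [0, -1, 1, -1, -3, -2]
R3 ← R3 + (2/3)·R2: [0, 0, -5, 3, 2, -28/3]
R4 ← R4 − (1/3)·R2: [0, 0, 5, -3, -2, -4/3]
R5 ← R5 − (1/3)·R2: [0, 0, 10/3, -2, -4/3, -1]
R4 ← R4 + R3: [0, 0, 0, 0, 0, -32/3]
R5 ← R5 + (2/3)·R3: [0, 0, 0, 0, 0, -65/9]
R5 ← R5 − (65/96)·R4: [0, 0, 0, 0, 0, 0]
The echelon form has 4 nonzero rows; the last pivot sits in the augmented column, so rank(A) = 3 but rank([A|b]) = 4.
Since the ranks differ, the system is inconsistent.
It has no solutions.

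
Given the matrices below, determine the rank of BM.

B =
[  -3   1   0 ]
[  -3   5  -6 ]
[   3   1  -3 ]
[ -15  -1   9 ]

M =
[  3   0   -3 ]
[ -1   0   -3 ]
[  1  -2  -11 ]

2

First compute BM:
[[-10,   0,   6],
 [-20,  12,  60],
 [  5,   6,  21],
 [-35, -18, -51]]
Now row reduce the product.
R2 ← R2 − (2)·R1: [0, 12, 48]
R3 ← R3 + (1/2)·R1: [0, 6, 24]
R4 ← R4 − (7/2)·R1: [0, -18, -72]
R3 ← R3 − (1/2)·R2: [0, 0, 0]
R4 ← R4 + (3/2)·R2: [0, 0, 0]
2 nonzero rows, so rank(BM) = 2.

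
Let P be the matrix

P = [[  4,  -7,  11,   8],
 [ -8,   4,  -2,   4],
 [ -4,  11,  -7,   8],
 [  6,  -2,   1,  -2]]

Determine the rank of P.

3

Row reduce to echelon form.
R2 ← R2 + (2)·R1: [0, -10, 20, 20]
R3 ← R3 + R1: [0, 4, 4, 16]
R4 ← R4 − (3/2)·R1: [0, 17/2, -31/2, -14]
R3 ← R3 + (2/5)·R2: [0, 0, 12, 24]
R4 ← R4 + (17/20)·R2: [0, 0, 3/2, 3]
R4 ← R4 − (1/8)·R3: [0, 0, 0, 0]
Echelon form has 3 nonzero rows, so rank(P) = 3.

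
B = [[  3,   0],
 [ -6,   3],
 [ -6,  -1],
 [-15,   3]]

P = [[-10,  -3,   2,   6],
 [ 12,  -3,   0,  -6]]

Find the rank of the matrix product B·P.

2

First compute BP:
[[-30,  -9,   6,  18],
 [ 96,   9, -12, -54],
 [ 48,  21, -12, -30],
 [186,  36, -30, -108]]
Now row reduce the product.
R2 ← R2 + (16/5)·R1: [0, -99/5, 36/5, 18/5]
R3 ← R3 + (8/5)·R1: [0, 33/5, -12/5, -6/5]
R4 ← R4 + (31/5)·R1: [0, -99/5, 36/5, 18/5]
R3 ← R3 + (1/3)·R2: [0, 0, 0, 0]
R4 ← R4 − R2: [0, 0, 0, 0]
2 nonzero rows, so rank(BP) = 2.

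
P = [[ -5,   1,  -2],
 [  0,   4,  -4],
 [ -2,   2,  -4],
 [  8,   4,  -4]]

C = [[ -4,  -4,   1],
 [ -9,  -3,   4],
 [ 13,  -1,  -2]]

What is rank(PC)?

3

First compute PC:
[[-15,  19,   3],
 [-88,  -8,  24],
 [-62,   6,  14],
 [-120, -40,  32]]
Now row reduce the product.
R2 ← R2 − (88/15)·R1: [0, -1792/15, 32/5]
R3 ← R3 − (62/15)·R1: [0, -1088/15, 8/5]
R4 ← R4 − (8)·R1: [0, -192, 8]
R3 ← R3 − (17/28)·R2: [0, 0, -16/7]
R4 ← R4 − (45/28)·R2: [0, 0, -16/7]
R4 ← R4 − R3: [0, 0, 0]
3 nonzero rows, so rank(PC) = 3.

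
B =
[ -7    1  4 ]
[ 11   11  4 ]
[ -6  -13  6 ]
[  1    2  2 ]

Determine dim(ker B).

0

Row reduce to echelon form.
R2 ← R2 + (11/7)·R1: [0, 88/7, 72/7]
R3 ← R3 − (6/7)·R1: [0, -97/7, 18/7]
R4 ← R4 + (1/7)·R1: [0, 15/7, 18/7]
R3 ← R3 + (97/88)·R2: [0, 0, 153/11]
R4 ← R4 − (15/88)·R2: [0, 0, 9/11]
R4 ← R4 − (1/17)·R3: [0, 0, 0]
3 nonzero rows, so rank(B) = 3.
B has 3 columns; by rank–nullity, nullity = 3 − 3 = 0.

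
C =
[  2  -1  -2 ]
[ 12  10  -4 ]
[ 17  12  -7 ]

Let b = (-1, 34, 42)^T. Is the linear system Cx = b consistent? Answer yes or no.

Row reduce the augmented matrix [C | b].
R2 ← R2 − (6)·R1: [0, 16, 8, 40]
R3 ← R3 − (17/2)·R1: [0, 41/2, 10, 101/2]
R3 ← R3 − (41/32)·R2: [0, 0, -1/4, -3/4]
The echelon form has 3 nonzero rows, and every pivot lies in the first 3 columns, so rank(C) = rank([C|b]) = 3.
The system is consistent.

yes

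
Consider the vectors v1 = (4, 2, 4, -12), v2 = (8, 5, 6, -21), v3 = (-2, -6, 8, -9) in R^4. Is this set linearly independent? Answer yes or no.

Form the matrix with these vectors as rows and row reduce.
R2 ← R2 − (2)·R1: [0, 1, -2, 3]
R3 ← R3 + (1/2)·R1: [0, -5, 10, -15]
R3 ← R3 + (5)·R2: [0, 0, 0, 0]
2 nonzero rows, so the 3 vectors span a space of dimension 2.
Since 2 < 3, the vectors are linearly dependent.

no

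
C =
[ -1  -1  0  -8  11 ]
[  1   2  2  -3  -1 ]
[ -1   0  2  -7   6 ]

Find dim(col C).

3

Row reduce to echelon form.
R2 ← R2 + R1: [0, 1, 2, -11, 10]
R3 ← R3 − R1: [0, 1, 2, 1, -5]
R3 ← R3 − R2: [0, 0, 0, 12, -15]
Echelon form has 3 nonzero rows, so rank(C) = 3.
The column space has dimension equal to the rank: 3.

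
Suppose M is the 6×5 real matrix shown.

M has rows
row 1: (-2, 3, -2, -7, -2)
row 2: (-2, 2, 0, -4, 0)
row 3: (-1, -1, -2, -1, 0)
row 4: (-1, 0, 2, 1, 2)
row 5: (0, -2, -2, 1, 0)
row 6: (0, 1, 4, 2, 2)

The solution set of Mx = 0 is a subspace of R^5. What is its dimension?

2

Row reduce to echelon form.
R2 ← R2 − R1: [0, -1, 2, 3, 2]
R3 ← R3 − (1/2)·R1: [0, -5/2, -1, 5/2, 1]
R4 ← R4 − (1/2)·R1: [0, -3/2, 3, 9/2, 3]
R3 ← R3 − (5/2)·R2: [0, 0, -6, -5, -4]
R4 ← R4 − (3/2)·R2: [0, 0, 0, 0, 0]
R5 ← R5 − (2)·R2: [0, 0, -6, -5, -4]
R6 ← R6 + R2: [0, 0, 6, 5, 4]
R5 ← R5 − R3: [0, 0, 0, 0, 0]
R6 ← R6 + R3: [0, 0, 0, 0, 0]
3 nonzero rows, so rank(M) = 3.
M has 5 columns; by rank–nullity, nullity = 5 − 3 = 2.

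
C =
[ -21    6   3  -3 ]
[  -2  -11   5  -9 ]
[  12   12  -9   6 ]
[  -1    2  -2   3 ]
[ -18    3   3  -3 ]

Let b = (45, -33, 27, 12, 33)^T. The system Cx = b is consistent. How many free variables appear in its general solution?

0

Row reduce the augmented matrix [C | b].
R2 ← R2 − (2/21)·R1: [0, -81/7, 33/7, -61/7, -261/7]
R3 ← R3 + (4/7)·R1: [0, 108/7, -51/7, 30/7, 369/7]
R4 ← R4 − (1/21)·R1: [0, 12/7, -15/7, 22/7, 69/7]
R5 ← R5 − (6/7)·R1: [0, -15/7, 3/7, -3/7, -39/7]
R3 ← R3 + (4/3)·R2: [0, 0, -1, -22/3, 3]
R4 ← R4 + (4/27)·R2: [0, 0, -13/9, 50/27, 13/3]
R5 ← R5 − (5/27)·R2: [0, 0, -4/9, 32/27, 4/3]
R4 ← R4 − (13/9)·R3: [0, 0, 0, 112/9, 0]
R5 ← R5 − (4/9)·R3: [0, 0, 0, 40/9, 0]
R5 ← R5 − (5/14)·R4: [0, 0, 0, 0, 0]
The echelon form has 4 nonzero rows, and every pivot lies in the first 4 columns, so rank(C) = rank([C|b]) = 4.
The system is consistent.
Free variables = (unknowns) − (rank) = 4 − 4 = 0.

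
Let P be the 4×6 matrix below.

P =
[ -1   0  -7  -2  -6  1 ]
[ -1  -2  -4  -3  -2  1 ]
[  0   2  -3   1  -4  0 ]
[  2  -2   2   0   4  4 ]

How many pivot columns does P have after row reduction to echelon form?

Row reduce to echelon form.
R2 ← R2 − R1: [0, -2, 3, -1, 4, 0]
R4 ← R4 + (2)·R1: [0, -2, -12, -4, -8, 6]
R3 ← R3 + R2: [0, 0, 0, 0, 0, 0]
R4 ← R4 − R2: [0, 0, -15, -3, -12, 6]
Swap R3 ↔ R4
Echelon form has 3 nonzero rows, so rank(P) = 3.
Each nonzero row contributes one pivot column: 3 pivot columns.

3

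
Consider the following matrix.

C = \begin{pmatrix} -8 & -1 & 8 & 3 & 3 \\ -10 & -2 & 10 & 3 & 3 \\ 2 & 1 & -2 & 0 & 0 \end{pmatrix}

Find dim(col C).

2

Row reduce to echelon form.
R2 ← R2 − (5/4)·R1: [0, -3/4, 0, -3/4, -3/4]
R3 ← R3 + (1/4)·R1: [0, 3/4, 0, 3/4, 3/4]
R3 ← R3 + R2: [0, 0, 0, 0, 0]
Echelon form has 2 nonzero rows, so rank(C) = 2.
The column space has dimension equal to the rank: 2.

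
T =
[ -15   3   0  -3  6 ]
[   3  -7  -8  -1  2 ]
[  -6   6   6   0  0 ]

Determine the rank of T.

Row reduce to echelon form.
R2 ← R2 + (1/5)·R1: [0, -32/5, -8, -8/5, 16/5]
R3 ← R3 − (2/5)·R1: [0, 24/5, 6, 6/5, -12/5]
R3 ← R3 + (3/4)·R2: [0, 0, 0, 0, 0]
Echelon form has 2 nonzero rows, so rank(T) = 2.

2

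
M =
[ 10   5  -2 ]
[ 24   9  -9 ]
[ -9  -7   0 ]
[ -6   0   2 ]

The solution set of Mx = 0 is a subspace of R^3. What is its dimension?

0

Row reduce to echelon form.
R2 ← R2 − (12/5)·R1: [0, -3, -21/5]
R3 ← R3 + (9/10)·R1: [0, -5/2, -9/5]
R4 ← R4 + (3/5)·R1: [0, 3, 4/5]
R3 ← R3 − (5/6)·R2: [0, 0, 17/10]
R4 ← R4 + R2: [0, 0, -17/5]
R4 ← R4 + (2)·R3: [0, 0, 0]
3 nonzero rows, so rank(M) = 3.
M has 3 columns; by rank–nullity, nullity = 3 − 3 = 0.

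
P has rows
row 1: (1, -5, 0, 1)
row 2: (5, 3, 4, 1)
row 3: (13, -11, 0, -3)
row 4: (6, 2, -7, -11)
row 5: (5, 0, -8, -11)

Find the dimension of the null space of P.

1

Row reduce to echelon form.
R2 ← R2 − (5)·R1: [0, 28, 4, -4]
R3 ← R3 − (13)·R1: [0, 54, 0, -16]
R4 ← R4 − (6)·R1: [0, 32, -7, -17]
R5 ← R5 − (5)·R1: [0, 25, -8, -16]
R3 ← R3 − (27/14)·R2: [0, 0, -54/7, -58/7]
R4 ← R4 − (8/7)·R2: [0, 0, -81/7, -87/7]
R5 ← R5 − (25/28)·R2: [0, 0, -81/7, -87/7]
R4 ← R4 − (3/2)·R3: [0, 0, 0, 0]
R5 ← R5 − (3/2)·R3: [0, 0, 0, 0]
3 nonzero rows, so rank(P) = 3.
P has 4 columns; by rank–nullity, nullity = 4 − 3 = 1.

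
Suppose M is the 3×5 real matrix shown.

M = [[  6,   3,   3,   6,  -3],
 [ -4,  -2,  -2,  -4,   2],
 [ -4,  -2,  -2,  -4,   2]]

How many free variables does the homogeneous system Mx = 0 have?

Row reduce to echelon form.
R2 ← R2 + (2/3)·R1: [0, 0, 0, 0, 0]
R3 ← R3 + (2/3)·R1: [0, 0, 0, 0, 0]
1 nonzero row, so rank(M) = 1.
M has 5 columns; by rank–nullity, nullity = 5 − 1 = 4.

4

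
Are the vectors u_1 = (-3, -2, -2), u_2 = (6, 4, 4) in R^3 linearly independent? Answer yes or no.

no

Form the matrix with these vectors as rows and row reduce.
R2 ← R2 + (2)·R1: [0, 0, 0]
1 nonzero row, so the 2 vectors span a space of dimension 1.
Since 1 < 2, the vectors are linearly dependent.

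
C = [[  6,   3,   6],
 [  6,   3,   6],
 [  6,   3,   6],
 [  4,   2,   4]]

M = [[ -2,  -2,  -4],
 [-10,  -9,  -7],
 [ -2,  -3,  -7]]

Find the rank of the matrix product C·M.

1

First compute CM:
[[-54, -57, -87],
 [-54, -57, -87],
 [-54, -57, -87],
 [-36, -38, -58]]
Now row reduce the product.
R2 ← R2 − R1: [0, 0, 0]
R3 ← R3 − R1: [0, 0, 0]
R4 ← R4 − (2/3)·R1: [0, 0, 0]
1 nonzero row, so rank(CM) = 1.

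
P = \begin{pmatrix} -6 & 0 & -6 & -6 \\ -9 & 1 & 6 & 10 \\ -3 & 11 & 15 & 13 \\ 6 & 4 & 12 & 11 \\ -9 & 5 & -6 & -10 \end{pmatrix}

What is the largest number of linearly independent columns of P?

Row reduce to echelon form.
R2 ← R2 − (3/2)·R1: [0, 1, 15, 19]
R3 ← R3 − (1/2)·R1: [0, 11, 18, 16]
R4 ← R4 + R1: [0, 4, 6, 5]
R5 ← R5 − (3/2)·R1: [0, 5, 3, -1]
R3 ← R3 − (11)·R2: [0, 0, -147, -193]
R4 ← R4 − (4)·R2: [0, 0, -54, -71]
R5 ← R5 − (5)·R2: [0, 0, -72, -96]
R4 ← R4 − (18/49)·R3: [0, 0, 0, -5/49]
R5 ← R5 − (24/49)·R3: [0, 0, 0, -72/49]
R5 ← R5 − (72/5)·R4: [0, 0, 0, 0]
Echelon form has 4 nonzero rows, so rank(P) = 4.
The rank gives the maximum number of linearly independent columns: 4.

4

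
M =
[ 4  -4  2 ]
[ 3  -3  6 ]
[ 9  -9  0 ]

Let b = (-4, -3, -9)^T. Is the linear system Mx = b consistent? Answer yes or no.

yes

Row reduce the augmented matrix [M | b].
R2 ← R2 − (3/4)·R1: [0, 0, 9/2, 0]
R3 ← R3 − (9/4)·R1: [0, 0, -9/2, 0]
R3 ← R3 + R2: [0, 0, 0, 0]
The echelon form has 2 nonzero rows, and every pivot lies in the first 3 columns, so rank(M) = rank([M|b]) = 2.
The system is consistent.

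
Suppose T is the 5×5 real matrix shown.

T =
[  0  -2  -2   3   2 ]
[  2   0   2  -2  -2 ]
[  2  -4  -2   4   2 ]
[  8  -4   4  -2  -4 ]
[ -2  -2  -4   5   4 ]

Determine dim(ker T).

3

Row reduce to echelon form.
Swap R1 ↔ R2
R3 ← R3 − R1: [0, -4, -4, 6, 4]
R4 ← R4 − (4)·R1: [0, -4, -4, 6, 4]
R5 ← R5 + R1: [0, -2, -2, 3, 2]
R3 ← R3 − (2)·R2: [0, 0, 0, 0, 0]
R4 ← R4 − (2)·R2: [0, 0, 0, 0, 0]
R5 ← R5 − R2: [0, 0, 0, 0, 0]
2 nonzero rows, so rank(T) = 2.
T has 5 columns; by rank–nullity, nullity = 5 − 2 = 3.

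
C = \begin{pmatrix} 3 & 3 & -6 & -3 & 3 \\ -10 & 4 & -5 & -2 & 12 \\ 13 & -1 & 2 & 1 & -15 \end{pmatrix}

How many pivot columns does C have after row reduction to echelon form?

Row reduce to echelon form.
R2 ← R2 + (10/3)·R1: [0, 14, -25, -12, 22]
R3 ← R3 − (13/3)·R1: [0, -14, 28, 14, -28]
R3 ← R3 + R2: [0, 0, 3, 2, -6]
Echelon form has 3 nonzero rows, so rank(C) = 3.
Each nonzero row contributes one pivot column: 3 pivot columns.

3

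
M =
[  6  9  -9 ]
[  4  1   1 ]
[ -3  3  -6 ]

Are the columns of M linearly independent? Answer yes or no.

Row reduce M to echelon form.
R2 ← R2 − (2/3)·R1: [0, -5, 7]
R3 ← R3 + (1/2)·R1: [0, 15/2, -21/2]
R3 ← R3 + (3/2)·R2: [0, 0, 0]
2 pivots among 3 columns.
Only 2 < 3 pivot columns, so the columns are linearly dependent.

no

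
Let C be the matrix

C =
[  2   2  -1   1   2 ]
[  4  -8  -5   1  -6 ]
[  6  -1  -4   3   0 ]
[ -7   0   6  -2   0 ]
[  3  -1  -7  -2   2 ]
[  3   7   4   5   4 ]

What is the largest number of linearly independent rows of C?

4

Row reduce to echelon form.
R2 ← R2 − (2)·R1: [0, -12, -3, -1, -10]
R3 ← R3 − (3)·R1: [0, -7, -1, 0, -6]
R4 ← R4 + (7/2)·R1: [0, 7, 5/2, 3/2, 7]
R5 ← R5 − (3/2)·R1: [0, -4, -11/2, -7/2, -1]
R6 ← R6 − (3/2)·R1: [0, 4, 11/2, 7/2, 1]
R3 ← R3 − (7/12)·R2: [0, 0, 3/4, 7/12, -1/6]
R4 ← R4 + (7/12)·R2: [0, 0, 3/4, 11/12, 7/6]
R5 ← R5 − (1/3)·R2: [0, 0, -9/2, -19/6, 7/3]
R6 ← R6 + (1/3)·R2: [0, 0, 9/2, 19/6, -7/3]
R4 ← R4 − R3: [0, 0, 0, 1/3, 4/3]
R5 ← R5 + (6)·R3: [0, 0, 0, 1/3, 4/3]
R6 ← R6 − (6)·R3: [0, 0, 0, -1/3, -4/3]
R5 ← R5 − R4: [0, 0, 0, 0, 0]
R6 ← R6 + R4: [0, 0, 0, 0, 0]
Echelon form has 4 nonzero rows, so rank(C) = 4.
The rank gives the maximum number of linearly independent rows: 4.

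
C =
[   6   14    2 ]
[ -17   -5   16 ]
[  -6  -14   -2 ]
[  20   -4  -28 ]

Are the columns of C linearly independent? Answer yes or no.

yes

Row reduce C to echelon form.
R2 ← R2 + (17/6)·R1: [0, 104/3, 65/3]
R3 ← R3 + R1: [0, 0, 0]
R4 ← R4 − (10/3)·R1: [0, -152/3, -104/3]
R4 ← R4 + (19/13)·R2: [0, 0, -3]
Swap R3 ↔ R4
3 pivots among 3 columns.
Every column is a pivot column, so the columns are linearly independent.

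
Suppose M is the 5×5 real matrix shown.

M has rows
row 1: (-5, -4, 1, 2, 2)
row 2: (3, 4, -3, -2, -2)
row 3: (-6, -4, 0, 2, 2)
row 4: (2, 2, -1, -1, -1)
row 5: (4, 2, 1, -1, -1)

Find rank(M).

Row reduce to echelon form.
R2 ← R2 + (3/5)·R1: [0, 8/5, -12/5, -4/5, -4/5]
R3 ← R3 − (6/5)·R1: [0, 4/5, -6/5, -2/5, -2/5]
R4 ← R4 + (2/5)·R1: [0, 2/5, -3/5, -1/5, -1/5]
R5 ← R5 + (4/5)·R1: [0, -6/5, 9/5, 3/5, 3/5]
R3 ← R3 − (1/2)·R2: [0, 0, 0, 0, 0]
R4 ← R4 − (1/4)·R2: [0, 0, 0, 0, 0]
R5 ← R5 + (3/4)·R2: [0, 0, 0, 0, 0]
Echelon form has 2 nonzero rows, so rank(M) = 2.

2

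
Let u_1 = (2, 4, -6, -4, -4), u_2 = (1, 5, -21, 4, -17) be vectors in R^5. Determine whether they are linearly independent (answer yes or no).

Form the matrix with these vectors as rows and row reduce.
R2 ← R2 − (1/2)·R1: [0, 3, -18, 6, -15]
2 nonzero rows, so the 2 vectors span a space of dimension 2.
Since 2 = 2, the vectors are linearly independent.

yes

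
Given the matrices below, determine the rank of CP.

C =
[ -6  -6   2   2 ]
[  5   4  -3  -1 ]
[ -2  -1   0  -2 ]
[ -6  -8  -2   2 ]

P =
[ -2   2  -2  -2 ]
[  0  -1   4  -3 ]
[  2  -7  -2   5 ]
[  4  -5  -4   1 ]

First compute CP:
[[ 24, -30, -24,  42],
 [-20,  32,  16, -38],
 [ -4,   7,   8,   5],
 [ 16,   0, -24,  28]]
Now row reduce the product.
R2 ← R2 + (5/6)·R1: [0, 7, -4, -3]
R3 ← R3 + (1/6)·R1: [0, 2, 4, 12]
R4 ← R4 − (2/3)·R1: [0, 20, -8, 0]
R3 ← R3 − (2/7)·R2: [0, 0, 36/7, 90/7]
R4 ← R4 − (20/7)·R2: [0, 0, 24/7, 60/7]
R4 ← R4 − (2/3)·R3: [0, 0, 0, 0]
3 nonzero rows, so rank(CP) = 3.

3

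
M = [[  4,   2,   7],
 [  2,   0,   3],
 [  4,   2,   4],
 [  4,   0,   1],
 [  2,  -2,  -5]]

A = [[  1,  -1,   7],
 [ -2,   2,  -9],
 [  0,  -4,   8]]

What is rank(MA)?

First compute MA:
[[  0, -28,  66],
 [  2, -14,  38],
 [  0, -16,  42],
 [  4,  -8,  36],
 [  6,  14,  -8]]
Now row reduce the product.
Swap R1 ↔ R2
R4 ← R4 − (2)·R1: [0, 20, -40]
R5 ← R5 − (3)·R1: [0, 56, -122]
R3 ← R3 − (4/7)·R2: [0, 0, 30/7]
R4 ← R4 + (5/7)·R2: [0, 0, 50/7]
R5 ← R5 + (2)·R2: [0, 0, 10]
R4 ← R4 − (5/3)·R3: [0, 0, 0]
R5 ← R5 − (7/3)·R3: [0, 0, 0]
3 nonzero rows, so rank(MA) = 3.

3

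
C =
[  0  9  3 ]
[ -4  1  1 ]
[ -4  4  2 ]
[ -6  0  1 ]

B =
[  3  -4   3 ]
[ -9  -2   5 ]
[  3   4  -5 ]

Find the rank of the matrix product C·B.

First compute CB:
[[-72,  -6,  30],
 [-18,  18, -12],
 [-42,  16,  -2],
 [-15,  28, -23]]
Now row reduce the product.
R2 ← R2 − (1/4)·R1: [0, 39/2, -39/2]
R3 ← R3 − (7/12)·R1: [0, 39/2, -39/2]
R4 ← R4 − (5/24)·R1: [0, 117/4, -117/4]
R3 ← R3 − R2: [0, 0, 0]
R4 ← R4 − (3/2)·R2: [0, 0, 0]
2 nonzero rows, so rank(CB) = 2.

2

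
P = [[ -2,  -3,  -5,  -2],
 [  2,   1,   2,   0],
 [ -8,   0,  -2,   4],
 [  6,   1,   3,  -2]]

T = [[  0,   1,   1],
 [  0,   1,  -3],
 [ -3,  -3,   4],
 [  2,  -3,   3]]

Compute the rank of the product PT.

First compute PT:
[[ 11,  16, -19],
 [ -6,  -3,   7],
 [ 14, -14,  -4],
 [-13,   4,   9]]
Now row reduce the product.
R2 ← R2 + (6/11)·R1: [0, 63/11, -37/11]
R3 ← R3 − (14/11)·R1: [0, -378/11, 222/11]
R4 ← R4 + (13/11)·R1: [0, 252/11, -148/11]
R3 ← R3 + (6)·R2: [0, 0, 0]
R4 ← R4 − (4)·R2: [0, 0, 0]
2 nonzero rows, so rank(PT) = 2.

2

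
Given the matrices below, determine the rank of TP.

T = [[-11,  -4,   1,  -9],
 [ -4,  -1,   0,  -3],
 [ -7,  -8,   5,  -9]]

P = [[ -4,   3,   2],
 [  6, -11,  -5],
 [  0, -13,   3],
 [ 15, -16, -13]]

First compute TP:
[[-115, 142, 118],
 [-35,  47,  36],
 [-155, 146, 158]]
Now row reduce the product.
R2 ← R2 − (7/23)·R1: [0, 87/23, 2/23]
R3 ← R3 − (31/23)·R1: [0, -1044/23, -24/23]
R3 ← R3 + (12)·R2: [0, 0, 0]
2 nonzero rows, so rank(TP) = 2.

2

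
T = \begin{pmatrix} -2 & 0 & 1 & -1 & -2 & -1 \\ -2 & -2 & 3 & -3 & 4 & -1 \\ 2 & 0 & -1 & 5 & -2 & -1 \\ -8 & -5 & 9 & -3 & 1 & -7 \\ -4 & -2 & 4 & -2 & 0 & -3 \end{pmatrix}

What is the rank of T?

3

Row reduce to echelon form.
R2 ← R2 − R1: [0, -2, 2, -2, 6, 0]
R3 ← R3 + R1: [0, 0, 0, 4, -4, -2]
R4 ← R4 − (4)·R1: [0, -5, 5, 1, 9, -3]
R5 ← R5 − (2)·R1: [0, -2, 2, 0, 4, -1]
R4 ← R4 − (5/2)·R2: [0, 0, 0, 6, -6, -3]
R5 ← R5 − R2: [0, 0, 0, 2, -2, -1]
R4 ← R4 − (3/2)·R3: [0, 0, 0, 0, 0, 0]
R5 ← R5 − (1/2)·R3: [0, 0, 0, 0, 0, 0]
Echelon form has 3 nonzero rows, so rank(T) = 3.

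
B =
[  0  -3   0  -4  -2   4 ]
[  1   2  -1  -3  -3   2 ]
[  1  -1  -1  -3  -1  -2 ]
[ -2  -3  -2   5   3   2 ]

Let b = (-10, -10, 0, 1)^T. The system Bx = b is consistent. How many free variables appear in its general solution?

Row reduce the augmented matrix [B | b].
Swap R1 ↔ R2
R3 ← R3 − R1: [0, -3, 0, 0, 2, -4, 10]
R4 ← R4 + (2)·R1: [0, 1, -4, -1, -3, 6, -19]
R3 ← R3 − R2: [0, 0, 0, 4, 4, -8, 20]
R4 ← R4 + (1/3)·R2: [0, 0, -4, -7/3, -11/3, 22/3, -67/3]
Swap R3 ↔ R4
The echelon form has 4 nonzero rows, and every pivot lies in the first 6 columns, so rank(B) = rank([B|b]) = 4.
The system is consistent.
Free variables = (unknowns) − (rank) = 6 − 4 = 2.

2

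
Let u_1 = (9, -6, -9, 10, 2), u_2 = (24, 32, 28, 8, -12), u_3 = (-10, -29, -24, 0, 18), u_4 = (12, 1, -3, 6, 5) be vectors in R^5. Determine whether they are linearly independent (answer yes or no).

Form the matrix with these vectors as rows and row reduce.
R2 ← R2 − (8/3)·R1: [0, 48, 52, -56/3, -52/3]
R3 ← R3 + (10/9)·R1: [0, -107/3, -34, 100/9, 182/9]
R4 ← R4 − (4/3)·R1: [0, 9, 9, -22/3, 7/3]
R3 ← R3 + (107/144)·R2: [0, 0, 167/36, -149/54, 793/108]
R4 ← R4 − (3/16)·R2: [0, 0, -3/4, -23/6, 67/12]
R4 ← R4 + (27/167)·R3: [0, 0, 0, -2144/501, 3392/501]
4 nonzero rows, so the 4 vectors span a space of dimension 4.
Since 4 = 4, the vectors are linearly independent.

yes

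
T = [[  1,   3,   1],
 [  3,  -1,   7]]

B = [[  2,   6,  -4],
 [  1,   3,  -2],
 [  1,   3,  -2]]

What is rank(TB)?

First compute TB:
[[  6,  18, -12],
 [ 12,  36, -24]]
Now row reduce the product.
R2 ← R2 − (2)·R1: [0, 0, 0]
1 nonzero row, so rank(TB) = 1.

1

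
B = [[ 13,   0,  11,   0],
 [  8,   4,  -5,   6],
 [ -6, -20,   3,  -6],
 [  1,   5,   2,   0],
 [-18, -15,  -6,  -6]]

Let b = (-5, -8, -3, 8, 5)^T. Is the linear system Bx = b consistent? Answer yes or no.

no

Row reduce the augmented matrix [B | b].
R2 ← R2 − (8/13)·R1: [0, 4, -153/13, 6, -64/13]
R3 ← R3 + (6/13)·R1: [0, -20, 105/13, -6, -69/13]
R4 ← R4 − (1/13)·R1: [0, 5, 15/13, 0, 109/13]
R5 ← R5 + (18/13)·R1: [0, -15, 120/13, -6, -25/13]
R3 ← R3 + (5)·R2: [0, 0, -660/13, 24, -389/13]
R4 ← R4 − (5/4)·R2: [0, 0, 825/52, -15/2, 189/13]
R5 ← R5 + (15/4)·R2: [0, 0, -1815/52, 33/2, -265/13]
R4 ← R4 + (5/16)·R3: [0, 0, 0, 0, 83/16]
R5 ← R5 − (11/16)·R3: [0, 0, 0, 0, 3/16]
R5 ← R5 − (3/83)·R4: [0, 0, 0, 0, 0]
The echelon form has 4 nonzero rows; the last pivot sits in the augmented column, so rank(B) = 3 but rank([B|b]) = 4.
Since the ranks differ, the system is inconsistent.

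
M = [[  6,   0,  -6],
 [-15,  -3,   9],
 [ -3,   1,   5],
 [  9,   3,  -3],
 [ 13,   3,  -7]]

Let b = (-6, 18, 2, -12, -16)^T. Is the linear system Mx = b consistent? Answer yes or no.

yes

Row reduce the augmented matrix [M | b].
R2 ← R2 + (5/2)·R1: [0, -3, -6, 3]
R3 ← R3 + (1/2)·R1: [0, 1, 2, -1]
R4 ← R4 − (3/2)·R1: [0, 3, 6, -3]
R5 ← R5 − (13/6)·R1: [0, 3, 6, -3]
R3 ← R3 + (1/3)·R2: [0, 0, 0, 0]
R4 ← R4 + R2: [0, 0, 0, 0]
R5 ← R5 + R2: [0, 0, 0, 0]
The echelon form has 2 nonzero rows, and every pivot lies in the first 3 columns, so rank(M) = rank([M|b]) = 2.
The system is consistent.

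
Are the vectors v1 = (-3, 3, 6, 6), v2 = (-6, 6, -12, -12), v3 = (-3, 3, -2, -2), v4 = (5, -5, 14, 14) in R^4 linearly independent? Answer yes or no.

Form the matrix with these vectors as rows and row reduce.
R2 ← R2 − (2)·R1: [0, 0, -24, -24]
R3 ← R3 − R1: [0, 0, -8, -8]
R4 ← R4 + (5/3)·R1: [0, 0, 24, 24]
R3 ← R3 − (1/3)·R2: [0, 0, 0, 0]
R4 ← R4 + R2: [0, 0, 0, 0]
2 nonzero rows, so the 4 vectors span a space of dimension 2.
Since 2 < 4, the vectors are linearly dependent.

no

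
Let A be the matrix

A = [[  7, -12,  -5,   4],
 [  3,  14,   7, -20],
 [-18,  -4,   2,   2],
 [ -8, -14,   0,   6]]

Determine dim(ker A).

0

Row reduce to echelon form.
R2 ← R2 − (3/7)·R1: [0, 134/7, 64/7, -152/7]
R3 ← R3 + (18/7)·R1: [0, -244/7, -76/7, 86/7]
R4 ← R4 + (8/7)·R1: [0, -194/7, -40/7, 74/7]
R3 ← R3 + (122/67)·R2: [0, 0, 388/67, -1826/67]
R4 ← R4 + (97/67)·R2: [0, 0, 504/67, -1398/67]
R4 ← R4 − (126/97)·R3: [0, 0, 0, 1410/97]
4 nonzero rows, so rank(A) = 4.
A has 4 columns; by rank–nullity, nullity = 4 − 4 = 0.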